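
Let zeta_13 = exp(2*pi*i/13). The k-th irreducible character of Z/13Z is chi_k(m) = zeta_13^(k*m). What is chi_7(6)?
chi_7(6) = zeta_13^42 = exp(6*I*pi/13)

Reasoning: chi_7(6) = zeta_13^(7*6) = zeta_13^42. Since zeta_13^13 = 1, this equals zeta_13^3 = exp(2*pi*i*3/13) = exp(6*I*pi/13).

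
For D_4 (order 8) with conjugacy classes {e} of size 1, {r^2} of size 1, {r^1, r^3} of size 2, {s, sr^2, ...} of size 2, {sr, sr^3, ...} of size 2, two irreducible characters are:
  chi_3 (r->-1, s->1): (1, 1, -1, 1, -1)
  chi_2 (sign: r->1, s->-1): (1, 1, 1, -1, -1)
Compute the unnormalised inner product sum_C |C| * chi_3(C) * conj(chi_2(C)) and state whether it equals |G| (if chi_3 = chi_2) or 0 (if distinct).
Sum = 0; so <chi_3, chi_2> = 0 (distinct irreducibles are orthogonal).

Derivation: Compute term by term over conjugacy classes (|C| * chi_3(C) * conj(chi_2(C))):
  1*(1)*conj(1) + 1*(1)*conj(1) + 2*(-1)*conj(1) + 2*(1)*conj(-1) + 2*(-1)*conj(-1)
  = (1) + (1) + (-2) + (-2) + (2)
  = 0.
Dividing by |G| = 8 gives 0/8 = 0, matching the row-orthogonality relation <chi_3, chi_2> = [chi_3 = chi_2].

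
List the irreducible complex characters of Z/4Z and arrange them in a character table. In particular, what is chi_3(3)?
Character table of Z/4Z (irreps indexed chi_0,...,chi_3 with chi_k(m) = zeta_4^(k*m), zeta_4 = exp(2*pi*i/4)):
  irrep \ class  {0} (size 1)  {1} (size 1)  {2} (size 1)  {3} (size 1)
  chi_0          1             1             1             1           
  chi_1          1             I             -1            -I          
  chi_2          1             -1            1             -1          
  chi_3          1             -I            -1            I           

Spot check: chi_3(3) = zeta_4^(3*3) = zeta_4^9 = I.

Argument: Z/4Z is abelian, so all 4 irreducible complex representations are 1-dimensional. They are given by chi_k(m) = zeta_4^(k*m) for k = 0,...,3. Row orthogonality: sum_m chi_k(m) conj(chi_l(m)) = 4 * [k = l].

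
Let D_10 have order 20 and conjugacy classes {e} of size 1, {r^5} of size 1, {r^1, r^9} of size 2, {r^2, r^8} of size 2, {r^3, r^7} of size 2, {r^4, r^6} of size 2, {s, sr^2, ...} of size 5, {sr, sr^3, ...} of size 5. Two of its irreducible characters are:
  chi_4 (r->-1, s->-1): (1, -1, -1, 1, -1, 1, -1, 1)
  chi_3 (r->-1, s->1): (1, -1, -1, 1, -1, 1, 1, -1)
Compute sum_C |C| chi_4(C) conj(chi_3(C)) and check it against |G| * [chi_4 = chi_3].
Sum = 0; so <chi_4, chi_3> = 0 (distinct irreducibles are orthogonal).

Proof sketch: Compute term by term over conjugacy classes (|C| * chi_4(C) * conj(chi_3(C))):
  1*(1)*conj(1) + 1*(-1)*conj(-1) + 2*(-1)*conj(-1) + 2*(1)*conj(1) + 2*(-1)*conj(-1) + 2*(1)*conj(1) + 5*(-1)*conj(1) + 5*(1)*conj(-1)
  = (1) + (1) + (2) + (2) + (2) + (2) + (-5) + (-5)
  = 0.
Dividing by |G| = 20 gives 0/20 = 0, matching the row-orthogonality relation <chi_4, chi_3> = [chi_4 = chi_3].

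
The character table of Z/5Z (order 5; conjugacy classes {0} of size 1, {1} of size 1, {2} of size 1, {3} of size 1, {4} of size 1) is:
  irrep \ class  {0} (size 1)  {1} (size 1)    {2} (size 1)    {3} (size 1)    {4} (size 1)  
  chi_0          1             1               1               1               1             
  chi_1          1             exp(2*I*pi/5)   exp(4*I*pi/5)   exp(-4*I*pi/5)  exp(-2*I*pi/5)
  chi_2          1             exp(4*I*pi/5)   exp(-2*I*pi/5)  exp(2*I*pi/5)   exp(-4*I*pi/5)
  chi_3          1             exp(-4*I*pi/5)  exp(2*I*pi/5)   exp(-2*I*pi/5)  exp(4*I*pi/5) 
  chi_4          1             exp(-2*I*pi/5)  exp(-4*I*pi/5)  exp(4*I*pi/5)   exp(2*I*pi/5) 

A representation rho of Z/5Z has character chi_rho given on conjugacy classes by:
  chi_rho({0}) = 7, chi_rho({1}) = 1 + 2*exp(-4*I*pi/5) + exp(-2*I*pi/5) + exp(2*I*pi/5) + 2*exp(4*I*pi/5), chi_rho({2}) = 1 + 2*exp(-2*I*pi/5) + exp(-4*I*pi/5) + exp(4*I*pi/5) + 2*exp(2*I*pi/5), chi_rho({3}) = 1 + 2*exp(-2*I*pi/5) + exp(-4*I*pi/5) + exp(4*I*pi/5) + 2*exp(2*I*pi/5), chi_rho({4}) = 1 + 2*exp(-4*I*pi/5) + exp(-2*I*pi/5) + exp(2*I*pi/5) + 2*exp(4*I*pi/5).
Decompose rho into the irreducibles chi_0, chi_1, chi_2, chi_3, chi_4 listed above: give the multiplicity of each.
Multiplicities: chi_0: 1, chi_1: 1, chi_2: 2, chi_3: 2, chi_4: 1.

Solution. Use <chi_rho, chi> = (1/|G|) sum_C |C| * chi_rho(C) * conj(chi(C)) with |G| = 5 for each irreducible chi in the table:
  <chi_rho, chi_0> = (1/5)[1*(7)*conj(1) + 1*(1 + 2*exp(-4*I*pi/5) + exp(-2*I*pi/5) + exp(2*I*pi/5) + 2*exp(4*I*pi/5))*conj(1) + 1*(1 + 2*exp(-2*I*pi/5) + exp(-4*I*pi/5) + exp(4*I*pi/5) + 2*exp(2*I*pi/5))*conj(1) + 1*(1 + 2*exp(-2*I*pi/5) + exp(-4*I*pi/5) + exp(4*I*pi/5) + 2*exp(2*I*pi/5))*conj(1) + 1*(1 + 2*exp(-4*I*pi/5) + exp(-2*I*pi/5) + exp(2*I*pi/5) + 2*exp(4*I*pi/5))*conj(1)]
      = (1/5)[(7) + (1 + 2*exp(-4*I*pi/5) + exp(-2*I*pi/5) + exp(2*I*pi/5) + 2*exp(4*I*pi/5)) + (1 + 2*exp(-2*I*pi/5) + exp(-4*I*pi/5) + exp(4*I*pi/5) + 2*exp(2*I*pi/5)) + (1 + 2*exp(-2*I*pi/5) + exp(-4*I*pi/5) + exp(4*I*pi/5) + 2*exp(2*I*pi/5)) + (1 + 2*exp(-4*I*pi/5) + exp(-2*I*pi/5) + exp(2*I*pi/5) + 2*exp(4*I*pi/5))] = 5/5 = 1
  <chi_rho, chi_1> = (1/5)[1*(7)*conj(1) + 1*(1 + 2*exp(-4*I*pi/5) + exp(-2*I*pi/5) + exp(2*I*pi/5) + 2*exp(4*I*pi/5))*conj(exp(2*I*pi/5)) + 1*(1 + 2*exp(-2*I*pi/5) + exp(-4*I*pi/5) + exp(4*I*pi/5) + 2*exp(2*I*pi/5))*conj(exp(4*I*pi/5)) + 1*(1 + 2*exp(-2*I*pi/5) + exp(-4*I*pi/5) + exp(4*I*pi/5) + 2*exp(2*I*pi/5))*conj(exp(-4*I*pi/5)) + 1*(1 + 2*exp(-4*I*pi/5) + exp(-2*I*pi/5) + exp(2*I*pi/5) + 2*exp(4*I*pi/5))*conj(exp(-2*I*pi/5))]
      = (1/5)[(7) + (1 + exp(-2*I*pi/5) + exp(-4*I*pi/5) + 2*exp(4*I*pi/5) + 2*exp(2*I*pi/5)) + (1 + 2*exp(-2*I*pi/5) + exp(-4*I*pi/5) + exp(2*I*pi/5) + 2*exp(4*I*pi/5)) + (1 + 2*exp(-4*I*pi/5) + exp(-2*I*pi/5) + exp(4*I*pi/5) + 2*exp(2*I*pi/5)) + (1 + 2*exp(-2*I*pi/5) + 2*exp(-4*I*pi/5) + exp(4*I*pi/5) + exp(2*I*pi/5))] = 5/5 = 1
  <chi_rho, chi_2> = (1/5)[1*(7)*conj(1) + 1*(1 + 2*exp(-4*I*pi/5) + exp(-2*I*pi/5) + exp(2*I*pi/5) + 2*exp(4*I*pi/5))*conj(exp(4*I*pi/5)) + 1*(1 + 2*exp(-2*I*pi/5) + exp(-4*I*pi/5) + exp(4*I*pi/5) + 2*exp(2*I*pi/5))*conj(exp(-2*I*pi/5)) + 1*(1 + 2*exp(-2*I*pi/5) + exp(-4*I*pi/5) + exp(4*I*pi/5) + 2*exp(2*I*pi/5))*conj(exp(2*I*pi/5)) + 1*(1 + 2*exp(-4*I*pi/5) + exp(-2*I*pi/5) + exp(2*I*pi/5) + 2*exp(4*I*pi/5))*conj(exp(-4*I*pi/5))]
      = (1/5)[(7) + (2 + exp(-2*I*pi/5) + exp(-4*I*pi/5) + exp(4*I*pi/5) + 2*exp(2*I*pi/5)) + (2 + exp(-2*I*pi/5) + exp(-4*I*pi/5) + exp(2*I*pi/5) + 2*exp(4*I*pi/5)) + (2 + 2*exp(-4*I*pi/5) + exp(-2*I*pi/5) + exp(4*I*pi/5) + exp(2*I*pi/5)) + (2 + 2*exp(-2*I*pi/5) + exp(-4*I*pi/5) + exp(4*I*pi/5) + exp(2*I*pi/5))] = 10/5 = 2
  <chi_rho, chi_3> = (1/5)[1*(7)*conj(1) + 1*(1 + 2*exp(-4*I*pi/5) + exp(-2*I*pi/5) + exp(2*I*pi/5) + 2*exp(4*I*pi/5))*conj(exp(-4*I*pi/5)) + 1*(1 + 2*exp(-2*I*pi/5) + exp(-4*I*pi/5) + exp(4*I*pi/5) + 2*exp(2*I*pi/5))*conj(exp(2*I*pi/5)) + 1*(1 + 2*exp(-2*I*pi/5) + exp(-4*I*pi/5) + exp(4*I*pi/5) + 2*exp(2*I*pi/5))*conj(exp(-2*I*pi/5)) + 1*(1 + 2*exp(-4*I*pi/5) + exp(-2*I*pi/5) + exp(2*I*pi/5) + 2*exp(4*I*pi/5))*conj(exp(4*I*pi/5))]
      = (1/5)[(7) + (2 + 2*exp(-2*I*pi/5) + exp(-4*I*pi/5) + exp(4*I*pi/5) + exp(2*I*pi/5)) + (2 + 2*exp(-4*I*pi/5) + exp(-2*I*pi/5) + exp(4*I*pi/5) + exp(2*I*pi/5)) + (2 + exp(-2*I*pi/5) + exp(-4*I*pi/5) + exp(2*I*pi/5) + 2*exp(4*I*pi/5)) + (2 + exp(-2*I*pi/5) + exp(-4*I*pi/5) + exp(4*I*pi/5) + 2*exp(2*I*pi/5))] = 10/5 = 2
  <chi_rho, chi_4> = (1/5)[1*(7)*conj(1) + 1*(1 + 2*exp(-4*I*pi/5) + exp(-2*I*pi/5) + exp(2*I*pi/5) + 2*exp(4*I*pi/5))*conj(exp(-2*I*pi/5)) + 1*(1 + 2*exp(-2*I*pi/5) + exp(-4*I*pi/5) + exp(4*I*pi/5) + 2*exp(2*I*pi/5))*conj(exp(-4*I*pi/5)) + 1*(1 + 2*exp(-2*I*pi/5) + exp(-4*I*pi/5) + exp(4*I*pi/5) + 2*exp(2*I*pi/5))*conj(exp(4*I*pi/5)) + 1*(1 + 2*exp(-4*I*pi/5) + exp(-2*I*pi/5) + exp(2*I*pi/5) + 2*exp(4*I*pi/5))*conj(exp(2*I*pi/5))]
      = (1/5)[(7) + (1 + 2*exp(-2*I*pi/5) + 2*exp(-4*I*pi/5) + exp(4*I*pi/5) + exp(2*I*pi/5)) + (1 + 2*exp(-4*I*pi/5) + exp(-2*I*pi/5) + exp(4*I*pi/5) + 2*exp(2*I*pi/5)) + (1 + 2*exp(-2*I*pi/5) + exp(-4*I*pi/5) + exp(2*I*pi/5) + 2*exp(4*I*pi/5)) + (1 + exp(-2*I*pi/5) + exp(-4*I*pi/5) + 2*exp(4*I*pi/5) + 2*exp(2*I*pi/5))] = 5/5 = 1
(Exp terms are combined using exp(i*s)*conj(exp(i*t)) = exp(i*(s-t)), and sums of them are collapsed using the identity that for every m > 1 the m distinct m-th roots of unity sum to 0, e.g. 1 + exp(2*I*pi/3) + exp(-2*I*pi/3) = 0.)
Dimension check: dim(rho) = sum (mult * dim) = 1*1 + 1*1 + 2*1 + 2*1 + 1*1 = 7 = chi_rho(e) = 7.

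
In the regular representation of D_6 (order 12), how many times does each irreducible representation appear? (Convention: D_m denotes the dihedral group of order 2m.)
Each irreducible V_i of dimension d_i appears with multiplicity d_i, i.e. rho_reg = (direct sum over all irreducibles V_i) d_i V_i. The irreducible dimensions for D_6 are 1, 1, 1, 1, 2, 2: 4 irreducibles of dimension 1, each with multiplicity 1; 2 irreducibles of dimension 2, each with multiplicity 2. Total dimension 4*1*1 + 2*2*2 = 12 = |G|.

Justification: General theorem: in the regular representation of a finite group G, each irreducible appears with multiplicity equal to its dimension. Check: dim(rho_reg) = sum d_i^2 = 1 + 1 + 1 + 1 + 4 + 4 = 12 = |G|.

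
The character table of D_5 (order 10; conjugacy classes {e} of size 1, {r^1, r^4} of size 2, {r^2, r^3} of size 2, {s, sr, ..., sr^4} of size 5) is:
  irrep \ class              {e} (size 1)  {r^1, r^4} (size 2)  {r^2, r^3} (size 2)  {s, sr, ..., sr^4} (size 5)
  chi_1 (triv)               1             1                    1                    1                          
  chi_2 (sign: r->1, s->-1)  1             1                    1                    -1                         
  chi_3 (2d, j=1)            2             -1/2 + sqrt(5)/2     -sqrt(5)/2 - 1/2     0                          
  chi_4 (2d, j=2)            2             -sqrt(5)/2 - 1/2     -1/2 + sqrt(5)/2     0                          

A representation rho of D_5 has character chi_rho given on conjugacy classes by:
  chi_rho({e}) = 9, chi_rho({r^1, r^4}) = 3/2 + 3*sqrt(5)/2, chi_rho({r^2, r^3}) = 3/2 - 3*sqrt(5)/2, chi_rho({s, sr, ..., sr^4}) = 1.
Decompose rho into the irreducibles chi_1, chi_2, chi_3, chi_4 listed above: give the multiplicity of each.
Multiplicities: chi_1: 2, chi_2: 1, chi_3: 3, chi_4: 0.

Justification: Use <chi_rho, chi> = (1/|G|) sum_C |C| * chi_rho(C) * conj(chi(C)) with |G| = 10 for each irreducible chi in the table:
  <chi_rho, chi_1> = (1/10)[1*(9)*conj(1) + 2*(3/2 + 3*sqrt(5)/2)*conj(1) + 2*(3/2 - 3*sqrt(5)/2)*conj(1) + 5*(1)*conj(1)]
      = (1/10)[(9) + (3 + 3*sqrt(5)) + (3 - 3*sqrt(5)) + (5)] = 20/10 = 2
  <chi_rho, chi_2> = (1/10)[1*(9)*conj(1) + 2*(3/2 + 3*sqrt(5)/2)*conj(1) + 2*(3/2 - 3*sqrt(5)/2)*conj(1) + 5*(1)*conj(-1)]
      = (1/10)[(9) + (3 + 3*sqrt(5)) + (3 - 3*sqrt(5)) + (-5)] = 10/10 = 1
  <chi_rho, chi_3> = (1/10)[1*(9)*conj(2) + 2*(3/2 + 3*sqrt(5)/2)*conj(-1/2 + sqrt(5)/2) + 2*(3/2 - 3*sqrt(5)/2)*conj(-sqrt(5)/2 - 1/2) + 5*(1)*conj(0)]
      = (1/10)[(18) + (6) + (6) + (0)] = 30/10 = 3
  <chi_rho, chi_4> = (1/10)[1*(9)*conj(2) + 2*(3/2 + 3*sqrt(5)/2)*conj(-sqrt(5)/2 - 1/2) + 2*(3/2 - 3*sqrt(5)/2)*conj(-1/2 + sqrt(5)/2) + 5*(1)*conj(0)]
      = (1/10)[(18) + (-9 - 3*sqrt(5)) + (-9 + 3*sqrt(5)) + (0)] = 0/10 = 0
Dimension check: dim(rho) = sum (mult * dim) = 2*1 + 1*1 + 3*2 + 0*2 = 9 = chi_rho(e) = 9.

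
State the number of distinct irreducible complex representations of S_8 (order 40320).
22

Argument: The number of irreducible complex representations of a finite group equals its number of conjugacy classes. Conjugacy classes in S_8 correspond to cycle types, i.e. partitions of 8; there are p(8) = 22 of them, so S_8 (order 40320) has exactly 22 irreducible complex representations.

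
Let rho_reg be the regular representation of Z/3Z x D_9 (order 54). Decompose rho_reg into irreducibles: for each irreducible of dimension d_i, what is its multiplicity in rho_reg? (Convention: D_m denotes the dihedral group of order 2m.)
Each irreducible V_i of dimension d_i appears with multiplicity d_i, i.e. rho_reg = (direct sum over all irreducibles V_i) d_i V_i. The irreducible dimensions for Z/3Z x D_9 are 1, 1, 1, 1, 1, 1, 2, 2, 2, 2, 2, 2, 2, 2, 2, 2, 2, 2: 6 irreducibles of dimension 1, each with multiplicity 1; 12 irreducibles of dimension 2, each with multiplicity 2. Total dimension 6*1*1 + 12*2*2 = 54 = |G|.

Justification: General theorem: in the regular representation of a finite group G, each irreducible appears with multiplicity equal to its dimension. Check: dim(rho_reg) = sum d_i^2 = 1 + 1 + 1 + 1 + 1 + 1 + 4 + 4 + 4 + 4 + 4 + 4 + 4 + 4 + 4 + 4 + 4 + 4 = 54 = |G|.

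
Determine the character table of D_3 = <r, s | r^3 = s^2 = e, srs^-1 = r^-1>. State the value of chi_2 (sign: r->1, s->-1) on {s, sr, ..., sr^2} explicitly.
Conjugacy classes: {e} of size 1, {r^1, r^2} of size 2, {s, sr, ..., sr^2} of size 3.
Character table:
  irrep \ class              {e} (size 1)  {r^1, r^2} (size 2)  {s, sr, ..., sr^2} (size 3)
  chi_1 (triv)               1             1                    1                          
  chi_2 (sign: r->1, s->-1)  1             1                    -1                         
  chi_3 (2d, j=1)            2             -1                   0                          

Spot check: chi_2 (sign: r->1, s->-1) on {s, sr, ..., sr^2} = -1.

Why: D_3 has order 2*3 = 6 with 3 conjugacy classes, hence 3 irreducibles. Sum of squared dims 1 + 1 + 4 = 6 = |G|. Linear characters come from the abelianisation; the 2-dimensional irreps have character r^k -> 2*cos(2*pi*j*k/3), reflections -> 0.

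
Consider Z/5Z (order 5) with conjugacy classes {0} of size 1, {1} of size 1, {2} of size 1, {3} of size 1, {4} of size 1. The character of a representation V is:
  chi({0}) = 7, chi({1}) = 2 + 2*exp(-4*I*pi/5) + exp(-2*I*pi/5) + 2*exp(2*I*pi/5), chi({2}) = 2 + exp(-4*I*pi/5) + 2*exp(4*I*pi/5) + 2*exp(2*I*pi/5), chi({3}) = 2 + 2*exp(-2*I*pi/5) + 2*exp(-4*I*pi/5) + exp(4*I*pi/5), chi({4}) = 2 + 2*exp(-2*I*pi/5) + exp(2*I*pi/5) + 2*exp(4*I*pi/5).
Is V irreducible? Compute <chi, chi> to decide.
Not irreducible (reducible): <chi, chi> = 13 > 1.

Proof sketch: <chi, chi> = (1/|G|) sum_C |C| * |chi(C)|^2 = (1/5)[1*|7|^2 + 1*|2 + 2*exp(-4*I*pi/5) + exp(-2*I*pi/5) + 2*exp(2*I*pi/5)|^2 + 1*|2 + exp(-4*I*pi/5) + 2*exp(4*I*pi/5) + 2*exp(2*I*pi/5)|^2 + 1*|2 + 2*exp(-2*I*pi/5) + 2*exp(-4*I*pi/5) + exp(4*I*pi/5)|^2 + 1*|2 + 2*exp(-2*I*pi/5) + exp(2*I*pi/5) + 2*exp(4*I*pi/5)|^2]
  = (1/5)[(49) + (13 + 8*exp(-2*I*pi/5) + 10*exp(-4*I*pi/5) + 10*exp(4*I*pi/5) + 8*exp(2*I*pi/5)) + (13 + 10*exp(-2*I*pi/5) + 8*exp(-4*I*pi/5) + 8*exp(4*I*pi/5) + 10*exp(2*I*pi/5)) + (13 + 10*exp(-2*I*pi/5) + 8*exp(-4*I*pi/5) + 8*exp(4*I*pi/5) + 10*exp(2*I*pi/5)) + (13 + 8*exp(-2*I*pi/5) + 10*exp(-4*I*pi/5) + 10*exp(4*I*pi/5) + 8*exp(2*I*pi/5))] = 65/5 = 13.
(Exp terms are combined using exp(i*s)*conj(exp(i*t)) = exp(i*(s-t)), and sums of them are collapsed using the identity that for every m > 1 the m distinct m-th roots of unity sum to 0, e.g. 1 + exp(2*I*pi/3) + exp(-2*I*pi/3) = 0.)
A character is irreducible iff <chi, chi> = 1, so this representation is reducible.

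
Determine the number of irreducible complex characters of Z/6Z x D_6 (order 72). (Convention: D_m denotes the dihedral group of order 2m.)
36

Working: The number of irreducible complex representations of a finite group equals its number of conjugacy classes. For a direct product, #classes(G x H) = #classes(G) * #classes(H). Z/6Z has 6 classes (abelian), D_6 has 6 classes, so 6 * 6 = 36, so Z/6Z x D_6 (order 72) has exactly 36 irreducible complex representations.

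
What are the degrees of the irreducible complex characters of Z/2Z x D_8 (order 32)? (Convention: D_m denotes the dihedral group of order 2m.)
Dimensions: 1, 1, 1, 1, 1, 1, 1, 1, 2, 2, 2, 2, 2, 2

Solution. There are 14 irreducibles (= number of conjugacy classes). Their dimensions d_i satisfy sum d_i^2 = |G| = 32: 1 + 1 + 1 + 1 + 1 + 1 + 1 + 1 + 4 + 4 + 4 + 4 + 4 + 4 = 32. (For the product with Z/2Z: each of the 2 1-dim characters of Z/2Z tensors with each irrep of D_8, giving 2 copies of each D_8-dimension.)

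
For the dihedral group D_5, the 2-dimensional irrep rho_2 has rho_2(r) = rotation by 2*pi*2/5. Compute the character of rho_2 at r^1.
chi_{rho_2}(r^1) = 2*cos(2*pi*2*1/5) = -sqrt(5)/2 - 1/2

Working: rho_2(r^1) is rotation by angle 2*pi*2*1/5, whose trace is 2*cos(2*pi*2*1/5) = -sqrt(5)/2 - 1/2.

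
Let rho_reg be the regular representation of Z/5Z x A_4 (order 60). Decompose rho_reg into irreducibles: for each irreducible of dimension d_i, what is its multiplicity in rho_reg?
Each irreducible V_i of dimension d_i appears with multiplicity d_i, i.e. rho_reg = (direct sum over all irreducibles V_i) d_i V_i. The irreducible dimensions for Z/5Z x A_4 are 1, 1, 1, 1, 1, 1, 1, 1, 1, 1, 1, 1, 1, 1, 1, 3, 3, 3, 3, 3: 15 irreducibles of dimension 1, each with multiplicity 1; 5 irreducibles of dimension 3, each with multiplicity 3. Total dimension 15*1*1 + 5*3*3 = 60 = |G|.

Argument: General theorem: in the regular representation of a finite group G, each irreducible appears with multiplicity equal to its dimension. Check: dim(rho_reg) = sum d_i^2 = 1 + 1 + 1 + 1 + 1 + 1 + 1 + 1 + 1 + 1 + 1 + 1 + 1 + 1 + 1 + 9 + 9 + 9 + 9 + 9 = 60 = |G|.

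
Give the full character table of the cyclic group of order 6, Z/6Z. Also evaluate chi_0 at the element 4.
Character table of Z/6Z (irreps indexed chi_0,...,chi_5 with chi_k(m) = zeta_6^(k*m), zeta_6 = exp(2*pi*i/6)):
  irrep \ class  {0} (size 1)  {1} (size 1)    {2} (size 1)    {3} (size 1)  {4} (size 1)    {5} (size 1)  
  chi_0          1             1               1               1             1               1             
  chi_1          1             exp(I*pi/3)     exp(2*I*pi/3)   -1            exp(-2*I*pi/3)  exp(-I*pi/3)  
  chi_2          1             exp(2*I*pi/3)   exp(-2*I*pi/3)  1             exp(2*I*pi/3)   exp(-2*I*pi/3)
  chi_3          1             -1              1               -1            1               -1            
  chi_4          1             exp(-2*I*pi/3)  exp(2*I*pi/3)   1             exp(-2*I*pi/3)  exp(2*I*pi/3) 
  chi_5          1             exp(-I*pi/3)    exp(-2*I*pi/3)  -1            exp(2*I*pi/3)   exp(I*pi/3)   

Spot check: chi_0(4) = zeta_6^(0*4) = zeta_6^0 = 1.

Derivation: Z/6Z is abelian, so all 6 irreducible complex representations are 1-dimensional. They are given by chi_k(m) = zeta_6^(k*m) for k = 0,...,5. Row orthogonality: sum_m chi_k(m) conj(chi_l(m)) = 6 * [k = l].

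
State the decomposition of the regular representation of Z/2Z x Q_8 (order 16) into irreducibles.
Each irreducible V_i of dimension d_i appears with multiplicity d_i, i.e. rho_reg = (direct sum over all irreducibles V_i) d_i V_i. The irreducible dimensions for Z/2Z x Q_8 are 1, 1, 1, 1, 1, 1, 1, 1, 2, 2: 8 irreducibles of dimension 1, each with multiplicity 1; 2 irreducibles of dimension 2, each with multiplicity 2. Total dimension 8*1*1 + 2*2*2 = 16 = |G|.

Why: General theorem: in the regular representation of a finite group G, each irreducible appears with multiplicity equal to its dimension. Check: dim(rho_reg) = sum d_i^2 = 1 + 1 + 1 + 1 + 1 + 1 + 1 + 1 + 4 + 4 = 16 = |G|.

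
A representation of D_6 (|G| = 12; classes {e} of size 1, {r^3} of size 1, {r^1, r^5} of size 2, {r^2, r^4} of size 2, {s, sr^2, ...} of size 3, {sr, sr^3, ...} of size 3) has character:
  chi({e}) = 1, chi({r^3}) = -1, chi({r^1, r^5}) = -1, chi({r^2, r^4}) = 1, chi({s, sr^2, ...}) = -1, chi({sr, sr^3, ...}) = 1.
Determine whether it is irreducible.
Irreducible: <chi, chi> = 1.

<chi, chi> = (1/|G|) sum_C |C| * |chi(C)|^2 = (1/12)[1*|1|^2 + 1*|-1|^2 + 2*|-1|^2 + 2*|1|^2 + 3*|-1|^2 + 3*|1|^2]
  = (1/12)[(1) + (1) + (2) + (2) + (3) + (3)] = 12/12 = 1.
A character is irreducible iff <chi, chi> = 1, so this representation is irreducible.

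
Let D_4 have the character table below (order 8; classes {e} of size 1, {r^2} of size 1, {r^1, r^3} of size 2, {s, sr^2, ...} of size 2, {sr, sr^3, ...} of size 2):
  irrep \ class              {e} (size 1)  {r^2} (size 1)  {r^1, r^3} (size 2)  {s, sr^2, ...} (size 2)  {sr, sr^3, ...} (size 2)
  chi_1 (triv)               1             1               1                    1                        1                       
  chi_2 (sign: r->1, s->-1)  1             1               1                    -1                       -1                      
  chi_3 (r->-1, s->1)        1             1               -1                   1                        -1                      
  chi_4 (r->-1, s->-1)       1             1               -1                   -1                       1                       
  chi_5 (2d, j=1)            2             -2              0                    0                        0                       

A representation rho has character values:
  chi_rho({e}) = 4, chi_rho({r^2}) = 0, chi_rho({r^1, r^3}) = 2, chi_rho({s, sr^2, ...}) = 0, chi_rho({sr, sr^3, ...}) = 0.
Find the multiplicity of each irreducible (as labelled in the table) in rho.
Multiplicities: chi_1: 1, chi_2: 1, chi_3: 0, chi_4: 0, chi_5: 1.

Why: Use <chi_rho, chi> = (1/|G|) sum_C |C| * chi_rho(C) * conj(chi(C)) with |G| = 8 for each irreducible chi in the table:
  <chi_rho, chi_1> = (1/8)[1*(4)*conj(1) + 1*(0)*conj(1) + 2*(2)*conj(1) + 2*(0)*conj(1) + 2*(0)*conj(1)]
      = (1/8)[(4) + (0) + (4) + (0) + (0)] = 8/8 = 1
  <chi_rho, chi_2> = (1/8)[1*(4)*conj(1) + 1*(0)*conj(1) + 2*(2)*conj(1) + 2*(0)*conj(-1) + 2*(0)*conj(-1)]
      = (1/8)[(4) + (0) + (4) + (0) + (0)] = 8/8 = 1
  <chi_rho, chi_3> = (1/8)[1*(4)*conj(1) + 1*(0)*conj(1) + 2*(2)*conj(-1) + 2*(0)*conj(1) + 2*(0)*conj(-1)]
      = (1/8)[(4) + (0) + (-4) + (0) + (0)] = 0/8 = 0
  <chi_rho, chi_4> = (1/8)[1*(4)*conj(1) + 1*(0)*conj(1) + 2*(2)*conj(-1) + 2*(0)*conj(-1) + 2*(0)*conj(1)]
      = (1/8)[(4) + (0) + (-4) + (0) + (0)] = 0/8 = 0
  <chi_rho, chi_5> = (1/8)[1*(4)*conj(2) + 1*(0)*conj(-2) + 2*(2)*conj(0) + 2*(0)*conj(0) + 2*(0)*conj(0)]
      = (1/8)[(8) + (0) + (0) + (0) + (0)] = 8/8 = 1
Dimension check: dim(rho) = sum (mult * dim) = 1*1 + 1*1 + 0*1 + 0*1 + 1*2 = 4 = chi_rho(e) = 4.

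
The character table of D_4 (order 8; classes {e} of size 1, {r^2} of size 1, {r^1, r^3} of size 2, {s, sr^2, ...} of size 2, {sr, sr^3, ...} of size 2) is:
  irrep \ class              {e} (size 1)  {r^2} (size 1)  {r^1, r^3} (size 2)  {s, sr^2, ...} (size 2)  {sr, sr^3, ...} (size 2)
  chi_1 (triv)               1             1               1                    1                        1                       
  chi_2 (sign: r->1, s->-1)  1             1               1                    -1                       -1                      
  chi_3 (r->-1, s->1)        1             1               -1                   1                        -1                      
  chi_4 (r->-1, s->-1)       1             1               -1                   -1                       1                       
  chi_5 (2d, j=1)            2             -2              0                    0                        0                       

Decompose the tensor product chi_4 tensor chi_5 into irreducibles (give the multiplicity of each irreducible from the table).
chi_4 tensor chi_5 = chi_5 (all other irreducibles have multiplicity 0).

Derivation: The character of a tensor product is the pointwise product (chi_4 * chi_5)(C) = chi_4(C) * chi_5(C):
  {e}: (1)*(2), {r^2}: (1)*(-2), {r^1, r^3}: (-1)*(0), {s, sr^2, ...}: (-1)*(0), {sr, sr^3, ...}: (1)*(0)
so (chi_4 * chi_5) takes values
  {e} -> 2, {r^2} -> -2, {r^1, r^3} -> 0, {s, sr^2, ...} -> 0, {sr, sr^3, ...} -> 0.
Now take the inner product of this character with each irreducible chi from the table, <chi_4*chi_5, chi> = (1/8) sum_C |C| (chi_4*chi_5)(C) conj(chi(C)):
  <chi_4*chi_5, chi_1> = (1/8)[1*(2)*conj(1) + 1*(-2)*conj(1) + 2*(0)*conj(1) + 2*(0)*conj(1) + 2*(0)*conj(1)]
      = (1/8)[(2) + (-2) + (0) + (0) + (0)] = 0/8 = 0
  <chi_4*chi_5, chi_2> = (1/8)[1*(2)*conj(1) + 1*(-2)*conj(1) + 2*(0)*conj(1) + 2*(0)*conj(-1) + 2*(0)*conj(-1)]
      = (1/8)[(2) + (-2) + (0) + (0) + (0)] = 0/8 = 0
  <chi_4*chi_5, chi_3> = (1/8)[1*(2)*conj(1) + 1*(-2)*conj(1) + 2*(0)*conj(-1) + 2*(0)*conj(1) + 2*(0)*conj(-1)]
      = (1/8)[(2) + (-2) + (0) + (0) + (0)] = 0/8 = 0
  <chi_4*chi_5, chi_4> = (1/8)[1*(2)*conj(1) + 1*(-2)*conj(1) + 2*(0)*conj(-1) + 2*(0)*conj(-1) + 2*(0)*conj(1)]
      = (1/8)[(2) + (-2) + (0) + (0) + (0)] = 0/8 = 0
  <chi_4*chi_5, chi_5> = (1/8)[1*(2)*conj(2) + 1*(-2)*conj(-2) + 2*(0)*conj(0) + 2*(0)*conj(0) + 2*(0)*conj(0)]
      = (1/8)[(4) + (4) + (0) + (0) + (0)] = 8/8 = 1
Hence the multiplicities are chi_5: 1. Dimension check: dim(chi_4)*dim(chi_5) = 1*2 = 2 and sum (mult * dim) = 1*2 = 2.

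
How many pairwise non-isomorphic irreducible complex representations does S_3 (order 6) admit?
3

Derivation: The number of irreducible complex representations of a finite group equals its number of conjugacy classes. Conjugacy classes in S_3 correspond to cycle types, i.e. partitions of 3; there are p(3) = 3 of them, so S_3 (order 6) has exactly 3 irreducible complex representations.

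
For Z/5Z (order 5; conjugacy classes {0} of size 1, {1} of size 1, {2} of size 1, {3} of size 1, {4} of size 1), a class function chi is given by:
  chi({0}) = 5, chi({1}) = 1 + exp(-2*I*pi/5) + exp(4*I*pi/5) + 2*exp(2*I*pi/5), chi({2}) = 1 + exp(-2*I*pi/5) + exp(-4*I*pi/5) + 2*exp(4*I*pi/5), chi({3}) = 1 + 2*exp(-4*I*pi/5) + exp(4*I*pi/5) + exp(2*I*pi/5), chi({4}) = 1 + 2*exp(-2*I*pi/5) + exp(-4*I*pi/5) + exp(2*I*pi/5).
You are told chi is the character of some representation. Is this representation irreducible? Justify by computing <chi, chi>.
Not irreducible (reducible): <chi, chi> = 7 > 1.

Justification: <chi, chi> = (1/|G|) sum_C |C| * |chi(C)|^2 = (1/5)[1*|5|^2 + 1*|1 + exp(-2*I*pi/5) + exp(4*I*pi/5) + 2*exp(2*I*pi/5)|^2 + 1*|1 + exp(-2*I*pi/5) + exp(-4*I*pi/5) + 2*exp(4*I*pi/5)|^2 + 1*|1 + 2*exp(-4*I*pi/5) + exp(4*I*pi/5) + exp(2*I*pi/5)|^2 + 1*|1 + 2*exp(-2*I*pi/5) + exp(-4*I*pi/5) + exp(2*I*pi/5)|^2]
  = (1/5)[(25) + (7 + 5*exp(-2*I*pi/5) + 4*exp(-4*I*pi/5) + 4*exp(4*I*pi/5) + 5*exp(2*I*pi/5)) + (7 + 4*exp(-2*I*pi/5) + 5*exp(-4*I*pi/5) + 5*exp(4*I*pi/5) + 4*exp(2*I*pi/5)) + (7 + 4*exp(-2*I*pi/5) + 5*exp(-4*I*pi/5) + 5*exp(4*I*pi/5) + 4*exp(2*I*pi/5)) + (7 + 5*exp(-2*I*pi/5) + 4*exp(-4*I*pi/5) + 4*exp(4*I*pi/5) + 5*exp(2*I*pi/5))] = 35/5 = 7.
(Exp terms are combined using exp(i*s)*conj(exp(i*t)) = exp(i*(s-t)), and sums of them are collapsed using the identity that for every m > 1 the m distinct m-th roots of unity sum to 0, e.g. 1 + exp(2*I*pi/3) + exp(-2*I*pi/3) = 0.)
A character is irreducible iff <chi, chi> = 1, so this representation is reducible.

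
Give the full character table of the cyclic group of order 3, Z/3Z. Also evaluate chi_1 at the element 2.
Character table of Z/3Z (irreps indexed chi_0,...,chi_2 with chi_k(m) = zeta_3^(k*m), zeta_3 = exp(2*pi*i/3)):
  irrep \ class  {0} (size 1)  {1} (size 1)    {2} (size 1)  
  chi_0          1             1               1             
  chi_1          1             exp(2*I*pi/3)   exp(-2*I*pi/3)
  chi_2          1             exp(-2*I*pi/3)  exp(2*I*pi/3) 

Spot check: chi_1(2) = zeta_3^(1*2) = zeta_3^2 = exp(-2*I*pi/3).

Argument: Z/3Z is abelian, so all 3 irreducible complex representations are 1-dimensional. They are given by chi_k(m) = zeta_3^(k*m) for k = 0,...,2. Row orthogonality: sum_m chi_k(m) conj(chi_l(m)) = 3 * [k = l].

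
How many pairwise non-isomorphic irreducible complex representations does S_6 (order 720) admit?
11

Reasoning: The number of irreducible complex representations of a finite group equals its number of conjugacy classes. Conjugacy classes in S_6 correspond to cycle types, i.e. partitions of 6; there are p(6) = 11 of them, so S_6 (order 720) has exactly 11 irreducible complex representations.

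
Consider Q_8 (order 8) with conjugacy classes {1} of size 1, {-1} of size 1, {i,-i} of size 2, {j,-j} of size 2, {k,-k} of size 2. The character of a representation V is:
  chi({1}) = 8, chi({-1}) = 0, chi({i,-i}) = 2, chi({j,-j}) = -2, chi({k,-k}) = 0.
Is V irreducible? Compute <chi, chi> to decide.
Not irreducible (reducible): <chi, chi> = 10 > 1.

Reasoning: <chi, chi> = (1/|G|) sum_C |C| * |chi(C)|^2 = (1/8)[1*|8|^2 + 1*|0|^2 + 2*|2|^2 + 2*|-2|^2 + 2*|0|^2]
  = (1/8)[(64) + (0) + (8) + (8) + (0)] = 80/8 = 10.
A character is irreducible iff <chi, chi> = 1, so this representation is reducible.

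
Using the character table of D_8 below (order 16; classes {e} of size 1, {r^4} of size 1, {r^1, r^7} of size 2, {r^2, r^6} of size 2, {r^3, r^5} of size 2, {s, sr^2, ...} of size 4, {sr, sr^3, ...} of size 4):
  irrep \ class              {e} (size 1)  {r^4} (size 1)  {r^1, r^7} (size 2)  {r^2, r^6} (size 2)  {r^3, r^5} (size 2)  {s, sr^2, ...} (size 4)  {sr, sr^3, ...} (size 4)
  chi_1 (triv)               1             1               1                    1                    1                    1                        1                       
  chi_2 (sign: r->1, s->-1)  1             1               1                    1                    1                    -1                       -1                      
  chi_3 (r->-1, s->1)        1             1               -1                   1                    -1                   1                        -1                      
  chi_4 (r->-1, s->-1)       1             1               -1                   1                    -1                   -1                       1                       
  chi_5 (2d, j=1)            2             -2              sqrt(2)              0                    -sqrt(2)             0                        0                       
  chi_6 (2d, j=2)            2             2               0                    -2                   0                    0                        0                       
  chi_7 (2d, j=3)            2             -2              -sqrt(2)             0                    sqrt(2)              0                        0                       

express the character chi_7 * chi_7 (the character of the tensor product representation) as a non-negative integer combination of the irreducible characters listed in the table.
chi_7 tensor chi_7 = chi_1 + chi_2 + chi_6 (all other irreducibles have multiplicity 0).

Justification: The character of a tensor product is the pointwise product (chi_7 * chi_7)(C) = chi_7(C) * chi_7(C):
  {e}: (2)*(2), {r^4}: (-2)*(-2), {r^1, r^7}: (-sqrt(2))*(-sqrt(2)), {r^2, r^6}: (0)*(0), {r^3, r^5}: (sqrt(2))*(sqrt(2)), {s, sr^2, ...}: (0)*(0), {sr, sr^3, ...}: (0)*(0)
so (chi_7 * chi_7) takes values
  {e} -> 4, {r^4} -> 4, {r^1, r^7} -> 2, {r^2, r^6} -> 0, {r^3, r^5} -> 2, {s, sr^2, ...} -> 0, {sr, sr^3, ...} -> 0.
Now take the inner product of this character with each irreducible chi from the table, <chi_7*chi_7, chi> = (1/16) sum_C |C| (chi_7*chi_7)(C) conj(chi(C)):
  <chi_7*chi_7, chi_1> = (1/16)[1*(4)*conj(1) + 1*(4)*conj(1) + 2*(2)*conj(1) + 2*(0)*conj(1) + 2*(2)*conj(1) + 4*(0)*conj(1) + 4*(0)*conj(1)]
      = (1/16)[(4) + (4) + (4) + (0) + (4) + (0) + (0)] = 16/16 = 1
  <chi_7*chi_7, chi_2> = (1/16)[1*(4)*conj(1) + 1*(4)*conj(1) + 2*(2)*conj(1) + 2*(0)*conj(1) + 2*(2)*conj(1) + 4*(0)*conj(-1) + 4*(0)*conj(-1)]
      = (1/16)[(4) + (4) + (4) + (0) + (4) + (0) + (0)] = 16/16 = 1
  <chi_7*chi_7, chi_3> = (1/16)[1*(4)*conj(1) + 1*(4)*conj(1) + 2*(2)*conj(-1) + 2*(0)*conj(1) + 2*(2)*conj(-1) + 4*(0)*conj(1) + 4*(0)*conj(-1)]
      = (1/16)[(4) + (4) + (-4) + (0) + (-4) + (0) + (0)] = 0/16 = 0
  <chi_7*chi_7, chi_4> = (1/16)[1*(4)*conj(1) + 1*(4)*conj(1) + 2*(2)*conj(-1) + 2*(0)*conj(1) + 2*(2)*conj(-1) + 4*(0)*conj(-1) + 4*(0)*conj(1)]
      = (1/16)[(4) + (4) + (-4) + (0) + (-4) + (0) + (0)] = 0/16 = 0
  <chi_7*chi_7, chi_5> = (1/16)[1*(4)*conj(2) + 1*(4)*conj(-2) + 2*(2)*conj(sqrt(2)) + 2*(0)*conj(0) + 2*(2)*conj(-sqrt(2)) + 4*(0)*conj(0) + 4*(0)*conj(0)]
      = (1/16)[(8) + (-8) + (4*sqrt(2)) + (0) + (-4*sqrt(2)) + (0) + (0)] = 0/16 = 0
  <chi_7*chi_7, chi_6> = (1/16)[1*(4)*conj(2) + 1*(4)*conj(2) + 2*(2)*conj(0) + 2*(0)*conj(-2) + 2*(2)*conj(0) + 4*(0)*conj(0) + 4*(0)*conj(0)]
      = (1/16)[(8) + (8) + (0) + (0) + (0) + (0) + (0)] = 16/16 = 1
  <chi_7*chi_7, chi_7> = (1/16)[1*(4)*conj(2) + 1*(4)*conj(-2) + 2*(2)*conj(-sqrt(2)) + 2*(0)*conj(0) + 2*(2)*conj(sqrt(2)) + 4*(0)*conj(0) + 4*(0)*conj(0)]
      = (1/16)[(8) + (-8) + (-4*sqrt(2)) + (0) + (4*sqrt(2)) + (0) + (0)] = 0/16 = 0
Hence the multiplicities are chi_1: 1, chi_2: 1, chi_6: 1. Dimension check: dim(chi_7)*dim(chi_7) = 2*2 = 4 and sum (mult * dim) = 1*1 + 1*1 + 1*2 = 4.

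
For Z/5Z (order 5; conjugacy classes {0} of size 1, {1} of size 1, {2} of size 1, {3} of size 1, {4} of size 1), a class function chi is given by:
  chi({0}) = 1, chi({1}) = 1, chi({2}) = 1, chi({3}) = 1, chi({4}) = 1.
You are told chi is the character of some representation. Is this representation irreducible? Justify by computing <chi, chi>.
Irreducible: <chi, chi> = 1.

Argument: <chi, chi> = (1/|G|) sum_C |C| * |chi(C)|^2 = (1/5)[1*|1|^2 + 1*|1|^2 + 1*|1|^2 + 1*|1|^2 + 1*|1|^2]
  = (1/5)[(1) + (1) + (1) + (1) + (1)] = 5/5 = 1.
(Exp terms are combined using exp(i*s)*conj(exp(i*t)) = exp(i*(s-t)), and sums of them are collapsed using the identity that for every m > 1 the m distinct m-th roots of unity sum to 0, e.g. 1 + exp(2*I*pi/3) + exp(-2*I*pi/3) = 0.)
A character is irreducible iff <chi, chi> = 1, so this representation is irreducible.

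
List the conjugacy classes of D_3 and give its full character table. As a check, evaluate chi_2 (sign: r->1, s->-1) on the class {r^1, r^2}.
Conjugacy classes: {e} of size 1, {r^1, r^2} of size 2, {s, sr, ..., sr^2} of size 3.
Character table:
  irrep \ class              {e} (size 1)  {r^1, r^2} (size 2)  {s, sr, ..., sr^2} (size 3)
  chi_1 (triv)               1             1                    1                          
  chi_2 (sign: r->1, s->-1)  1             1                    -1                         
  chi_3 (2d, j=1)            2             -1                   0                          

Spot check: chi_2 (sign: r->1, s->-1) on {r^1, r^2} = 1.

D_3 has order 2*3 = 6 with 3 conjugacy classes, hence 3 irreducibles. Sum of squared dims 1 + 1 + 4 = 6 = |G|. Linear characters come from the abelianisation; the 2-dimensional irreps have character r^k -> 2*cos(2*pi*j*k/3), reflections -> 0.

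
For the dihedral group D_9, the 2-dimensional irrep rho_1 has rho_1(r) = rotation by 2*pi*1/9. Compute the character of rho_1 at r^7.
chi_{rho_1}(r^7) = 2*cos(2*pi*1*7/9) = 2*cos(4*pi/9)

Explanation: rho_1(r^7) is rotation by angle 2*pi*1*7/9, whose trace is 2*cos(2*pi*1*7/9) = 2*cos(4*pi/9).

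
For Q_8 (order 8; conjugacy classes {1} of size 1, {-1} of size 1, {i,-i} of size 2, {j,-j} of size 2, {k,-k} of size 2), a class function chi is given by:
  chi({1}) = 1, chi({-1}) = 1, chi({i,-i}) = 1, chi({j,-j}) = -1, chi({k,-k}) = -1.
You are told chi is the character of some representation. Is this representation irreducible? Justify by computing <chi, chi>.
Irreducible: <chi, chi> = 1.

Justification: <chi, chi> = (1/|G|) sum_C |C| * |chi(C)|^2 = (1/8)[1*|1|^2 + 1*|1|^2 + 2*|1|^2 + 2*|-1|^2 + 2*|-1|^2]
  = (1/8)[(1) + (1) + (2) + (2) + (2)] = 8/8 = 1.
A character is irreducible iff <chi, chi> = 1, so this representation is irreducible.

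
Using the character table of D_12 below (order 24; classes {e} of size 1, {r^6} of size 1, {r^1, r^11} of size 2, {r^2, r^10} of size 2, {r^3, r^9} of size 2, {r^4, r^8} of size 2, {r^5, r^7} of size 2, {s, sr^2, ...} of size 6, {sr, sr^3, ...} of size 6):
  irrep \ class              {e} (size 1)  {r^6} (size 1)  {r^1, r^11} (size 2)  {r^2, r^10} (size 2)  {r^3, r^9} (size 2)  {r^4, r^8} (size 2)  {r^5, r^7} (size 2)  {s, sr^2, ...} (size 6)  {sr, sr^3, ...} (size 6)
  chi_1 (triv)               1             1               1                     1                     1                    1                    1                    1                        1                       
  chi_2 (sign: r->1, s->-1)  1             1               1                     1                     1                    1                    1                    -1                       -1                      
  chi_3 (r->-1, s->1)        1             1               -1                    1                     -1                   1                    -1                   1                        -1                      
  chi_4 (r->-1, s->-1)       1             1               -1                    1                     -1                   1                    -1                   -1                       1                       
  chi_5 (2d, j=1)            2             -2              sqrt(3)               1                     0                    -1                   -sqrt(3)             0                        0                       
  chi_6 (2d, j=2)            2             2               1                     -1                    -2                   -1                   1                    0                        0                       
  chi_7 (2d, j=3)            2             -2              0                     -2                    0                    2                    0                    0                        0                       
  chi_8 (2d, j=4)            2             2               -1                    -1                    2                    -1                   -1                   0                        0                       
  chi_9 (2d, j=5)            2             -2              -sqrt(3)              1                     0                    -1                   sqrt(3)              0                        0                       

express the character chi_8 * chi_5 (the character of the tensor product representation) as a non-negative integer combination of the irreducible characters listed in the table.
chi_8 tensor chi_5 = chi_7 + chi_9 (all other irreducibles have multiplicity 0).

Why: The character of a tensor product is the pointwise product (chi_8 * chi_5)(C) = chi_8(C) * chi_5(C):
  {e}: (2)*(2), {r^6}: (2)*(-2), {r^1, r^11}: (-1)*(sqrt(3)), {r^2, r^10}: (-1)*(1), {r^3, r^9}: (2)*(0), {r^4, r^8}: (-1)*(-1), {r^5, r^7}: (-1)*(-sqrt(3)), {s, sr^2, ...}: (0)*(0), {sr, sr^3, ...}: (0)*(0)
so (chi_8 * chi_5) takes values
  {e} -> 4, {r^6} -> -4, {r^1, r^11} -> -sqrt(3), {r^2, r^10} -> -1, {r^3, r^9} -> 0, {r^4, r^8} -> 1, {r^5, r^7} -> sqrt(3), {s, sr^2, ...} -> 0, {sr, sr^3, ...} -> 0.
Now take the inner product of this character with each irreducible chi from the table, <chi_8*chi_5, chi> = (1/24) sum_C |C| (chi_8*chi_5)(C) conj(chi(C)):
  <chi_8*chi_5, chi_1> = (1/24)[1*(4)*conj(1) + 1*(-4)*conj(1) + 2*(-sqrt(3))*conj(1) + 2*(-1)*conj(1) + 2*(0)*conj(1) + 2*(1)*conj(1) + 2*(sqrt(3))*conj(1) + 6*(0)*conj(1) + 6*(0)*conj(1)]
      = (1/24)[(4) + (-4) + (-2*sqrt(3)) + (-2) + (0) + (2) + (2*sqrt(3)) + (0) + (0)] = 0/24 = 0
  <chi_8*chi_5, chi_2> = (1/24)[1*(4)*conj(1) + 1*(-4)*conj(1) + 2*(-sqrt(3))*conj(1) + 2*(-1)*conj(1) + 2*(0)*conj(1) + 2*(1)*conj(1) + 2*(sqrt(3))*conj(1) + 6*(0)*conj(-1) + 6*(0)*conj(-1)]
      = (1/24)[(4) + (-4) + (-2*sqrt(3)) + (-2) + (0) + (2) + (2*sqrt(3)) + (0) + (0)] = 0/24 = 0
  <chi_8*chi_5, chi_3> = (1/24)[1*(4)*conj(1) + 1*(-4)*conj(1) + 2*(-sqrt(3))*conj(-1) + 2*(-1)*conj(1) + 2*(0)*conj(-1) + 2*(1)*conj(1) + 2*(sqrt(3))*conj(-1) + 6*(0)*conj(1) + 6*(0)*conj(-1)]
      = (1/24)[(4) + (-4) + (2*sqrt(3)) + (-2) + (0) + (2) + (-2*sqrt(3)) + (0) + (0)] = 0/24 = 0
  <chi_8*chi_5, chi_4> = (1/24)[1*(4)*conj(1) + 1*(-4)*conj(1) + 2*(-sqrt(3))*conj(-1) + 2*(-1)*conj(1) + 2*(0)*conj(-1) + 2*(1)*conj(1) + 2*(sqrt(3))*conj(-1) + 6*(0)*conj(-1) + 6*(0)*conj(1)]
      = (1/24)[(4) + (-4) + (2*sqrt(3)) + (-2) + (0) + (2) + (-2*sqrt(3)) + (0) + (0)] = 0/24 = 0
  <chi_8*chi_5, chi_5> = (1/24)[1*(4)*conj(2) + 1*(-4)*conj(-2) + 2*(-sqrt(3))*conj(sqrt(3)) + 2*(-1)*conj(1) + 2*(0)*conj(0) + 2*(1)*conj(-1) + 2*(sqrt(3))*conj(-sqrt(3)) + 6*(0)*conj(0) + 6*(0)*conj(0)]
      = (1/24)[(8) + (8) + (-6) + (-2) + (0) + (-2) + (-6) + (0) + (0)] = 0/24 = 0
  <chi_8*chi_5, chi_6> = (1/24)[1*(4)*conj(2) + 1*(-4)*conj(2) + 2*(-sqrt(3))*conj(1) + 2*(-1)*conj(-1) + 2*(0)*conj(-2) + 2*(1)*conj(-1) + 2*(sqrt(3))*conj(1) + 6*(0)*conj(0) + 6*(0)*conj(0)]
      = (1/24)[(8) + (-8) + (-2*sqrt(3)) + (2) + (0) + (-2) + (2*sqrt(3)) + (0) + (0)] = 0/24 = 0
  <chi_8*chi_5, chi_7> = (1/24)[1*(4)*conj(2) + 1*(-4)*conj(-2) + 2*(-sqrt(3))*conj(0) + 2*(-1)*conj(-2) + 2*(0)*conj(0) + 2*(1)*conj(2) + 2*(sqrt(3))*conj(0) + 6*(0)*conj(0) + 6*(0)*conj(0)]
      = (1/24)[(8) + (8) + (0) + (4) + (0) + (4) + (0) + (0) + (0)] = 24/24 = 1
  <chi_8*chi_5, chi_8> = (1/24)[1*(4)*conj(2) + 1*(-4)*conj(2) + 2*(-sqrt(3))*conj(-1) + 2*(-1)*conj(-1) + 2*(0)*conj(2) + 2*(1)*conj(-1) + 2*(sqrt(3))*conj(-1) + 6*(0)*conj(0) + 6*(0)*conj(0)]
      = (1/24)[(8) + (-8) + (2*sqrt(3)) + (2) + (0) + (-2) + (-2*sqrt(3)) + (0) + (0)] = 0/24 = 0
  <chi_8*chi_5, chi_9> = (1/24)[1*(4)*conj(2) + 1*(-4)*conj(-2) + 2*(-sqrt(3))*conj(-sqrt(3)) + 2*(-1)*conj(1) + 2*(0)*conj(0) + 2*(1)*conj(-1) + 2*(sqrt(3))*conj(sqrt(3)) + 6*(0)*conj(0) + 6*(0)*conj(0)]
      = (1/24)[(8) + (8) + (6) + (-2) + (0) + (-2) + (6) + (0) + (0)] = 24/24 = 1
Hence the multiplicities are chi_7: 1, chi_9: 1. Dimension check: dim(chi_8)*dim(chi_5) = 2*2 = 4 and sum (mult * dim) = 1*2 + 1*2 = 4.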